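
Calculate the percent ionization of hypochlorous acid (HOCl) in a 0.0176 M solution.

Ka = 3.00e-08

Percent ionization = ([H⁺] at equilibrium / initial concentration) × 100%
Percent ionization = 0.13%

Let x = [H⁺]. Ka = x²/(C - x) ⇒ x² + (3.00e-08)x - (3.00e-08)(0.0176) = 0. x = 2.2963e-05. Percent = (2.2963e-05/0.0176) × 100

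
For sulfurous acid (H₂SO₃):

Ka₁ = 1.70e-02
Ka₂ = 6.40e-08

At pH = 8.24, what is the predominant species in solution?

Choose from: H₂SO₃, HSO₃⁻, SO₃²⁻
SO₃²⁻

pKa1 = 1.77, pKa2 = 7.19. Each pKa is the crossover between adjacent species; pH = 8.24 lies in the region where SO₃²⁻ predominates.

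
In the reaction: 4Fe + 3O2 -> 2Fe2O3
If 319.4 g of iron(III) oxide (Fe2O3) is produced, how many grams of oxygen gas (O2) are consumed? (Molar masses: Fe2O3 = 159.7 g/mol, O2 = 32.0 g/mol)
Moles of Fe2O3 = 319.4 g ÷ 159.7 g/mol = 2 mol
Mole ratio: 3 mol O2 / 2 mol Fe2O3
Moles of O2 = 2 × (3/2) = 3 mol
Mass of O2 = 3 mol × 32.0 g/mol = 96 g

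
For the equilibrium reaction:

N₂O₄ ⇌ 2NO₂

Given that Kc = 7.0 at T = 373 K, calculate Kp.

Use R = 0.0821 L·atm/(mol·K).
K_p = 214.3631

Δn = (moles gaseous products) − (moles gaseous reactants) = 1
T = 373 K; RT = 0.0821 × 373 = 30.6233
Kp = Kc·(RT)^Δn = 7.0 × (30.6233)^1 = 7.0 × 30.6233 = 214.3631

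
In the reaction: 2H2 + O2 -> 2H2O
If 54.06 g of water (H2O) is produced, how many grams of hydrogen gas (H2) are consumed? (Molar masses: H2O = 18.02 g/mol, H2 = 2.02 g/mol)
Moles of H2O = 54.06 g ÷ 18.02 g/mol = 3 mol
Mole ratio: 2 mol H2 / 2 mol H2O
Moles of H2 = 3 × (2/2) = 3 mol
Mass of H2 = 3 mol × 2.02 g/mol = 6.06 g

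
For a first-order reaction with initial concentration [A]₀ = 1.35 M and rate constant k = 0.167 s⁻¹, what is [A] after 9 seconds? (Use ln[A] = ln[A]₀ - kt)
0.3003 M

ln[A] = ln[A]₀ - k·t = ln(1.35) - (0.167)·(9) = 0.3001 - 1.5030 = -1.2029
[A] = e^(-1.2029) = 0.3003 M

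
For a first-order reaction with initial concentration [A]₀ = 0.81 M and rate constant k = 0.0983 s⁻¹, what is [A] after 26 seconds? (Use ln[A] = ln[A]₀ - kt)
0.0629 M

ln[A] = ln[A]₀ - k·t = ln(0.81) - (0.0983)·(26) = -0.2107 - 2.5558 = -2.7665
[A] = e^(-2.7665) = 0.0629 M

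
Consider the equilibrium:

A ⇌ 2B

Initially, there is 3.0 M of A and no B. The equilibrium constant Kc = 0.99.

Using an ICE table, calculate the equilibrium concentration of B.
[B] = 1.494 M

ICE: [A] = 3.0 − x, [B] = 2x.
Kc = (2x)²/(3.0 − x) = 0.99 ⇒ 4x² + 0.99x − 2.97 = 0.
x = (−0.99 + √(0.99² + 4·4·2.97))/(2·4) = (−0.99 + √48.5)/8 = 0.74678.
[B] = 2x = 1.494 M.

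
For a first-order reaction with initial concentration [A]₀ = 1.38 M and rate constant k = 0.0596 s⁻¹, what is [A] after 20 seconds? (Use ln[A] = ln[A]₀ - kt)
0.4190 M

ln[A] = ln[A]₀ - k·t = ln(1.38) - (0.0596)·(20) = 0.3221 - 1.1920 = -0.8699
[A] = e^(-0.8699) = 0.4190 M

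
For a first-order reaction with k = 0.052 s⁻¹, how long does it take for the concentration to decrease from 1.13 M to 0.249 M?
29.09 s

From ln[A] = ln[A]₀ - k·t: t = ln([A]₀/[A])/k = ln(1.13/0.249)/0.052 = ln(4.5382)/0.052 = 1.5125/0.052 = 29.09 s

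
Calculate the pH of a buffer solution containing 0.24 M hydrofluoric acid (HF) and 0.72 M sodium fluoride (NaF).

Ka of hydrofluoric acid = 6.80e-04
pH = 3.64

pKa = -log(6.80e-04) = 3.17. pH = pKa + log([A⁻]/[HA]) = 3.17 + log(0.72/0.24)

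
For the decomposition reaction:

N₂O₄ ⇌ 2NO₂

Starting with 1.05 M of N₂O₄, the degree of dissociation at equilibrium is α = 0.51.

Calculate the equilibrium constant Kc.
K_c = 2.2294

x = α·[A]₀ = 0.51 × 1.05 = 0.5355 M dissociated.
At eq: [N₂O₄] = 1.05 − 0.5355 = 0.5145 M; [NO₂] = 2x = 1.071 M.
Kc = [NO₂]²/[N₂O₄] = (1.071)²/0.5145 = 2.229.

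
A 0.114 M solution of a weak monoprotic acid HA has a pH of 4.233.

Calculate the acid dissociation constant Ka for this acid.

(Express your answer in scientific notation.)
K_a = 3.00e-08

[H⁺] = 10^(−pH) = 10^(−4.233) = 5.848e-05 M. For HA ⇌ H⁺ + A⁻, Ka = x²/(C − x) = (5.848e-05)²/(0.114 − 5.848e-05) = 3.00e-08.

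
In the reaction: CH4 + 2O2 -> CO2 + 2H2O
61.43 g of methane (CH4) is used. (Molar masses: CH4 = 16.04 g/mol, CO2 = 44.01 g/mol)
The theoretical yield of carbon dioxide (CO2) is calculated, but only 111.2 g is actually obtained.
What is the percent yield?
Moles of CH4 = 61.43 g ÷ 16.04 g/mol = 3.8298 mol
Mole ratio: 1 mol CO2 / 1 mol CH4
Moles of CO2 = 3.8298 × (1/1) = 3.8298 mol
Theoretical yield = 3.8298 mol × 44.01 g/mol = 168.55 g
Actual yield = 111.2 g
Percent yield = (111.2 / 168.55) × 100% = 66.0%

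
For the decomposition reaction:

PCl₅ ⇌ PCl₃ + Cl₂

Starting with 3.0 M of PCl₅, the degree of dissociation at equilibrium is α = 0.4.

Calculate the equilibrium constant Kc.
K_c = 0.8000

x = α·[A]₀ = 0.4 × 3.0 = 1.2 M dissociated.
At eq: [PCl₅] = 3.0 − 1.2 = 1.8 M; [PCl₃] = [Cl₂] = x = 1.2 M.
Kc = [PCl₃][Cl₂]/[PCl₅] = (1.2)²/1.8 = 0.8.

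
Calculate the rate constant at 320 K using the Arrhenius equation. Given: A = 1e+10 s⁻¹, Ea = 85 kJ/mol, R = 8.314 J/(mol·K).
1.33e-04 s⁻¹

k = A·exp(-Ea/(R·T)) = 1e+10·exp(-85000/(8.314·320)) = 1e+10·exp(-31.9491) = 1e+10·1.3325e-14 = 1.33e-04 s⁻¹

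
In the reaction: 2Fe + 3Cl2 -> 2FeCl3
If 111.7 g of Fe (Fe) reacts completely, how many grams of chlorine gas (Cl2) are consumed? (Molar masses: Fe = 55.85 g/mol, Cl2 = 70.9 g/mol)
Moles of Fe = 111.7 g ÷ 55.85 g/mol = 2 mol
Mole ratio: 3 mol Cl2 / 2 mol Fe
Moles of Cl2 = 2 × (3/2) = 3 mol
Mass of Cl2 = 3 mol × 70.9 g/mol = 212.7 g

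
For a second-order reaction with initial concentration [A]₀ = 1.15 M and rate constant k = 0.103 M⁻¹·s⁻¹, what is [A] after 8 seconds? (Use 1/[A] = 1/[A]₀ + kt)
0.5905 M

1/[A] = 1/[A]₀ + k·t = 1/1.15 + (0.103)·(8) = 0.8696 + 0.8240 = 1.6936
[A] = 1/1.6936 = 0.5905 M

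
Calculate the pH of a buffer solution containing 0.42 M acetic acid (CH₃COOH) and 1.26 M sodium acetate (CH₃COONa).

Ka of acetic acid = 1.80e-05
pH = 5.22

pKa = -log(1.80e-05) = 4.74. pH = pKa + log([A⁻]/[HA]) = 4.74 + log(1.26/0.42)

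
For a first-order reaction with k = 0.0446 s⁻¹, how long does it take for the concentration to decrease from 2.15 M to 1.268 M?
11.84 s

From ln[A] = ln[A]₀ - k·t: t = ln([A]₀/[A])/k = ln(2.15/1.268)/0.0446 = ln(1.6956)/0.0446 = 0.5280/0.0446 = 11.84 s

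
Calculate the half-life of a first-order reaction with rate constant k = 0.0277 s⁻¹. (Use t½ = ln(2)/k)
25.02 s

t½ = ln(2)/k = 0.6931/0.0277 = 25.02 s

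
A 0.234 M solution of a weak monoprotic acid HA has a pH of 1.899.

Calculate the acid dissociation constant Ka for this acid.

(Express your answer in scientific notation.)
K_a = 7.19e-04

[H⁺] = 10^(−pH) = 10^(−1.899) = 1.262e-02 M. For HA ⇌ H⁺ + A⁻, Ka = x²/(C − x) = (1.262e-02)²/(0.234 − 1.262e-02) = 7.19e-04.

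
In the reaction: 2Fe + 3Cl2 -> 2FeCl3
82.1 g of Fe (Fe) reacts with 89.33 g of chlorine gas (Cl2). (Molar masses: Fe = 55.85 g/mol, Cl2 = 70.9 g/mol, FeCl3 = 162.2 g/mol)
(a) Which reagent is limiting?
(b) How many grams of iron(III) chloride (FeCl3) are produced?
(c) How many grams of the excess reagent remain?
(a) Cl2, (b) 136.2 g, (c) 35.19 g

Moles of Fe = 82.1 g ÷ 55.85 g/mol = 1.47001 mol
Moles of Cl2 = 89.33 g ÷ 70.9 g/mol = 1.25994 mol
Moles ÷ coefficient: Fe: 1.47001/2 = 0.735, Cl2: 1.25994/3 = 0.42
(a) Cl2 has the smaller value, so Cl2 is the limiting reagent.
(b) Moles of FeCl3 = 1.25994 mol Cl2 × (2/3) = 0.839962 mol; mass = 0.839962 mol × 162.2 g/mol = 136.2 g
(c) Fe consumed = 1.25994 × (2/3) = 0.839962 mol; remaining = 1.47001 − 0.839962 = 0.630047 mol; mass = 0.630047 mol × 55.85 g/mol = 35.19 g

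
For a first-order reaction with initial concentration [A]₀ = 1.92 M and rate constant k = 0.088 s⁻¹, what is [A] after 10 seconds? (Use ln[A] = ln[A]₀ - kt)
0.7964 M

ln[A] = ln[A]₀ - k·t = ln(1.92) - (0.088)·(10) = 0.6523 - 0.8800 = -0.2277
[A] = e^(-0.2277) = 0.7964 M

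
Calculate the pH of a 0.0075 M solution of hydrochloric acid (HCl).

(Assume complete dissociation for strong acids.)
pH = 2.12

[H⁺] = 0.0075 M for strong acid. pH = -log[H⁺] = -log(0.0075)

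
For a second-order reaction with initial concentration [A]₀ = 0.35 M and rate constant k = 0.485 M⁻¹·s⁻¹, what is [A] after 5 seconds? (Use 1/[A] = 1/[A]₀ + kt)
0.1893 M

1/[A] = 1/[A]₀ + k·t = 1/0.35 + (0.485)·(5) = 2.8571 + 2.4250 = 5.2821
[A] = 1/5.2821 = 0.1893 M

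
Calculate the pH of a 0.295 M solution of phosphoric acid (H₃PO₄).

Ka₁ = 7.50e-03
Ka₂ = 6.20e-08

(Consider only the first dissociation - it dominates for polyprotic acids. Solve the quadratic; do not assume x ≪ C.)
pH = 1.36

x² + Ka₁·x − Ka₁·C = 0 with Ka₁ = 7.50e-03, C = 0.295.
x = (−Ka₁ + √(Ka₁² + 4·Ka₁·C))/2 = 4.3436e-02 M, so pH = 1.36.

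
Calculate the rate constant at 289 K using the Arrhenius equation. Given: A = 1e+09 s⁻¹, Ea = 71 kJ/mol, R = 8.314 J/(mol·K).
1.47e-04 s⁻¹

k = A·exp(-Ea/(R·T)) = 1e+09·exp(-71000/(8.314·289)) = 1e+09·exp(-29.5495) = 1e+09·1.4683e-13 = 1.47e-04 s⁻¹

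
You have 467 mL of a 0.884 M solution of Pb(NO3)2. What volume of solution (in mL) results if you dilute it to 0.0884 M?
Using M₁V₁ = M₂V₂:
0.884 × 467 = 0.0884 × V₂
V₂ = (0.884 × 467) / 0.0884 = 4670 mL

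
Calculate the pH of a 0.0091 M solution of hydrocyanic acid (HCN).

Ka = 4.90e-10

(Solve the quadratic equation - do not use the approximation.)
pH = 5.68

x² + Ka×x - Ka×C = 0. Using quadratic formula: [H⁺] = 2.1114e-06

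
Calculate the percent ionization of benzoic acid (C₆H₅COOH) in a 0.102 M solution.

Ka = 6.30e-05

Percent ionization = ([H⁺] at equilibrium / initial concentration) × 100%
Percent ionization = 2.45%

Let x = [H⁺]. Ka = x²/(C - x) ⇒ x² + (6.30e-05)x - (6.30e-05)(0.102) = 0. x = 2.5037e-03. Percent = (2.5037e-03/0.102) × 100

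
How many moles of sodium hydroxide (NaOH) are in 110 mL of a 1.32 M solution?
Moles = Molarity × Volume (L)
Moles = 1.32 M × 0.11 L = 0.1452 mol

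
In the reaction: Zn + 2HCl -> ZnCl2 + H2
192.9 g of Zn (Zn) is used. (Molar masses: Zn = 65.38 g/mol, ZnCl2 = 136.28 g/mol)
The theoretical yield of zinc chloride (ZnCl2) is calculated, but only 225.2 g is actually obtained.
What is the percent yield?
Moles of Zn = 192.9 g ÷ 65.38 g/mol = 2.95044 mol
Mole ratio: 1 mol ZnCl2 / 1 mol Zn
Moles of ZnCl2 = 2.95044 × (1/1) = 2.95044 mol
Theoretical yield = 2.95044 mol × 136.28 g/mol = 402.09 g
Actual yield = 225.2 g
Percent yield = (225.2 / 402.09) × 100% = 56.0%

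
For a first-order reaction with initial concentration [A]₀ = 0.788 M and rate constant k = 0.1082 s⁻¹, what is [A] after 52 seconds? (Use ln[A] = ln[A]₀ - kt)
0.0028 M

ln[A] = ln[A]₀ - k·t = ln(0.788) - (0.1082)·(52) = -0.2383 - 5.6264 = -5.8647
[A] = e^(-5.8647) = 0.0028 M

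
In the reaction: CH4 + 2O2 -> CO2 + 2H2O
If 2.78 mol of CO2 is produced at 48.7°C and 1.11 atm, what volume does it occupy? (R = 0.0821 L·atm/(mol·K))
T = 48.7°C + 273.15 = 321.85 K
V = nRT/P = (2.78 × 0.0821 × 321.85) / 1.11
V = 66.18 L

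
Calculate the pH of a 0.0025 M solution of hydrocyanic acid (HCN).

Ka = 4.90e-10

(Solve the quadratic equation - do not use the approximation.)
pH = 5.96

x² + Ka×x - Ka×C = 0. Using quadratic formula: [H⁺] = 1.1066e-06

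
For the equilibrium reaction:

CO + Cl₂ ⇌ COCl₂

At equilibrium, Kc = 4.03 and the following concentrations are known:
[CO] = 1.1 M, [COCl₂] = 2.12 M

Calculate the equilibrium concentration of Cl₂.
[Cl₂] = 0.4782 M

Kc = ([COCl₂]) / ([CO] × [Cl₂]) = 4.03
[Cl₂]^1 = (product terms)/(Kc · other reactant terms) = 2.12 / (4.03 · 1.1) = 0.47823
[Cl₂] = 0.4782 M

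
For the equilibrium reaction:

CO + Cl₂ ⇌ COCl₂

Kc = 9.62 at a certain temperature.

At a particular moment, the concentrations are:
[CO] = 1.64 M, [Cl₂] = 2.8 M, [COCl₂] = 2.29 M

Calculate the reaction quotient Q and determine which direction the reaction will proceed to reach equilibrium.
Q = 0.499, Q < K, reaction proceeds forward (toward products)

Q = ([COCl₂]) / ([CO] × [Cl₂])
  = ((2.29)) / ((1.64)·(2.8)) = 2.29/4.592 = 0.4987
Since Q = 0.4987 < Kc = 9.62, the reaction proceeds forward (toward products) to reach equilibrium.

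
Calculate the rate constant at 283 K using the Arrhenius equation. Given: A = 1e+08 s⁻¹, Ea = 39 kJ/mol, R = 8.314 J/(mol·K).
6.33e+00 s⁻¹

k = A·exp(-Ea/(R·T)) = 1e+08·exp(-39000/(8.314·283)) = 1e+08·exp(-16.5756) = 1e+08·6.3289e-08 = 6.33e+00 s⁻¹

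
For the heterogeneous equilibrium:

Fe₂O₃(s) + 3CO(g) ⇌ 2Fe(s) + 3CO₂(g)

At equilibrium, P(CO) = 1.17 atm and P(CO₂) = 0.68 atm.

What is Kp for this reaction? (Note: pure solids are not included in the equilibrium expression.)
K_p = 0.196

Solids (Fe₂O₃, Fe) are excluded.
Kp = P(CO₂)³/P(CO)³ = (0.68)³/(1.17)³ = 0.3144/1.602 = 0.196.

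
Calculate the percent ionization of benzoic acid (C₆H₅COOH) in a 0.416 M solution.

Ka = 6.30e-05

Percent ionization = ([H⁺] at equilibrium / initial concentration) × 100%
Percent ionization = 1.22%

Let x = [H⁺]. Ka = x²/(C - x) ⇒ x² + (6.30e-05)x - (6.30e-05)(0.416) = 0. x = 5.0880e-03. Percent = (5.0880e-03/0.416) × 100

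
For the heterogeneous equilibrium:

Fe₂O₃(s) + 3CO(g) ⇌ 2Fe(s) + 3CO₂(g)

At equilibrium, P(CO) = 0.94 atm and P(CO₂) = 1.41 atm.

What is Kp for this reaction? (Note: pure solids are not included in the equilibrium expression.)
K_p = 3.375

Solids (Fe₂O₃, Fe) are excluded.
Kp = P(CO₂)³/P(CO)³ = (1.41)³/(0.94)³ = 2.803/0.8306 = 3.375.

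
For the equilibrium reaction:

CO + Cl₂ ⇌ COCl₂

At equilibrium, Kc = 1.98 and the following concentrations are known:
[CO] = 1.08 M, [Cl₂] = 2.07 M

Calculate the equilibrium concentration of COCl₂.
[COCl₂] = 4.4265 M

Kc = ([COCl₂]) / ([CO] × [Cl₂]) = 1.98
[COCl₂]^1 = Kc · (reactant terms)/(other product terms) = 1.98 · 2.2356 / 1 = 4.4265
[COCl₂] = 4.4265 M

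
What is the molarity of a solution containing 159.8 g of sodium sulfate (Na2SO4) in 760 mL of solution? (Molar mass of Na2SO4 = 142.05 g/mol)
Moles of Na2SO4 = 159.8 g ÷ 142.05 g/mol = 1.12496 mol
Volume = 760 mL = 0.76 L
Molarity = 1.12496 mol ÷ 0.76 L = 1.48 M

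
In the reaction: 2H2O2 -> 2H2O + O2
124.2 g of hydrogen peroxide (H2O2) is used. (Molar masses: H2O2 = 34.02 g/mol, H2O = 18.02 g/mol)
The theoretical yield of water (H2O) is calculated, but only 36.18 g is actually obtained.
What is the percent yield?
Moles of H2O2 = 124.2 g ÷ 34.02 g/mol = 3.65079 mol
Mole ratio: 2 mol H2O / 2 mol H2O2
Moles of H2O = 3.65079 × (2/2) = 3.65079 mol
Theoretical yield = 3.65079 mol × 18.02 g/mol = 65.787 g
Actual yield = 36.18 g
Percent yield = (36.18 / 65.787) × 100% = 55.0%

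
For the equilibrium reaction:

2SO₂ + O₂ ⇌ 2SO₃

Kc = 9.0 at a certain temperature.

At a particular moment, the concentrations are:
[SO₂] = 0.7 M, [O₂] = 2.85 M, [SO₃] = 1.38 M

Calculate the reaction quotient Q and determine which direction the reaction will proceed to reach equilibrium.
Q = 1.364, Q < K, reaction proceeds forward (toward products)

Q = ([SO₃]^2) / ([SO₂]^2 × [O₂])
  = ((1.38)^2) / ((0.7)^2·(2.85)) = 1.9044/1.3965 = 1.364
Since Q = 1.364 < Kc = 9.0, the reaction proceeds forward (toward products) to reach equilibrium.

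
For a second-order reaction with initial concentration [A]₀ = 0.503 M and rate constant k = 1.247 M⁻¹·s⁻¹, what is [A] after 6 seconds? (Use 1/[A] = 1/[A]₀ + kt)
0.1056 M

1/[A] = 1/[A]₀ + k·t = 1/0.503 + (1.247)·(6) = 1.9881 + 7.4820 = 9.4701
[A] = 1/9.4701 = 0.1056 M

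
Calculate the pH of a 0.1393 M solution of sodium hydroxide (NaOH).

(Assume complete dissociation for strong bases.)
pH = 13.14

[OH⁻] = 0.1393 M for strong base. pOH = -log[OH⁻] = 0.86, pH = 14 - pOH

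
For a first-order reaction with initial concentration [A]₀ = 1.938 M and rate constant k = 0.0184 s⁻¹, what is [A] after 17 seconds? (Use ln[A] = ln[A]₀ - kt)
1.4174 M

ln[A] = ln[A]₀ - k·t = ln(1.938) - (0.0184)·(17) = 0.6617 - 0.3128 = 0.3489
[A] = e^(0.3489) = 1.4174 M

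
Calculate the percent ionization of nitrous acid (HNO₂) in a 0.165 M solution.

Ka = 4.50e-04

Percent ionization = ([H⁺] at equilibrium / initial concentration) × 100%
Percent ionization = 5.09%

Let x = [H⁺]. Ka = x²/(C - x) ⇒ x² + (4.50e-04)x - (4.50e-04)(0.165) = 0. x = 8.3948e-03. Percent = (8.3948e-03/0.165) × 100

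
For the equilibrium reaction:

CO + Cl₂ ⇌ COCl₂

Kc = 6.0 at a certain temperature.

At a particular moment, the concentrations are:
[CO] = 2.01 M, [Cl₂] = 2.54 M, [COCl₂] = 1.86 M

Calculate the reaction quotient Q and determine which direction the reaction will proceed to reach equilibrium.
Q = 0.364, Q < K, reaction proceeds forward (toward products)

Q = ([COCl₂]) / ([CO] × [Cl₂])
  = ((1.86)) / ((2.01)·(2.54)) = 1.86/5.1054 = 0.3643
Since Q = 0.3643 < Kc = 6.0, the reaction proceeds forward (toward products) to reach equilibrium.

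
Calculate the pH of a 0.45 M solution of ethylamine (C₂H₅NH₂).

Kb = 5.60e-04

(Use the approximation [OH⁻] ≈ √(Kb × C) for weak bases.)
pH = 12.20

[OH⁻] = √(Kb × C) = √(5.60e-04 × 0.45) = 1.5875e-02. pOH = 1.80, pH = 14 - pOH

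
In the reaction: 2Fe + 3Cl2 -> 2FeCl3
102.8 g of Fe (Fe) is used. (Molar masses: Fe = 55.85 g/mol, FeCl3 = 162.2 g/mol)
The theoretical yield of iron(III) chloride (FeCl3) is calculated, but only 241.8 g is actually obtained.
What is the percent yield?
Moles of Fe = 102.8 g ÷ 55.85 g/mol = 1.84064 mol
Mole ratio: 2 mol FeCl3 / 2 mol Fe
Moles of FeCl3 = 1.84064 × (2/2) = 1.84064 mol
Theoretical yield = 1.84064 mol × 162.2 g/mol = 298.55 g
Actual yield = 241.8 g
Percent yield = (241.8 / 298.55) × 100% = 81.0%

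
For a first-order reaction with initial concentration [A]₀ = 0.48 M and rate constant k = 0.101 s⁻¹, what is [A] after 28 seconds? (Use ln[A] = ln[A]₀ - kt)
0.0284 M

ln[A] = ln[A]₀ - k·t = ln(0.48) - (0.101)·(28) = -0.7340 - 2.8280 = -3.5620
[A] = e^(-3.5620) = 0.0284 M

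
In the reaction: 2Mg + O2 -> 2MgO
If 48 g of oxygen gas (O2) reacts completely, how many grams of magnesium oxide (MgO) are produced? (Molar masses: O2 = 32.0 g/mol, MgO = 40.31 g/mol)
Moles of O2 = 48 g ÷ 32.0 g/mol = 1.5 mol
Mole ratio: 2 mol MgO / 1 mol O2
Moles of MgO = 1.5 × (2/1) = 3 mol
Mass of MgO = 3 mol × 40.31 g/mol = 120.9 g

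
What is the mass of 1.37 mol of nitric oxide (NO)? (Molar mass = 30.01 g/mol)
Mass = 1.37 mol × 30.01 g/mol = 41.11 g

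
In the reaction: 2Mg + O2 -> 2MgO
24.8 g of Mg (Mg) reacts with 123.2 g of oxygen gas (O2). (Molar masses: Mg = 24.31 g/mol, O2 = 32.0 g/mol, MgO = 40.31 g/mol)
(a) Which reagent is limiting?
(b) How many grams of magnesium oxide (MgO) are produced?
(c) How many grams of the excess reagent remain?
(a) Mg, (b) 41.12 g, (c) 106.9 g

Moles of Mg = 24.8 g ÷ 24.31 g/mol = 1.02016 mol
Moles of O2 = 123.2 g ÷ 32.0 g/mol = 3.85 mol
Moles ÷ coefficient: Mg: 1.02016/2 = 0.5101, O2: 3.85/1 = 3.85
(a) Mg has the smaller value, so Mg is the limiting reagent.
(b) Moles of MgO = 1.02016 mol Mg × (2/2) = 1.02016 mol; mass = 1.02016 mol × 40.31 g/mol = 41.12 g
(c) O2 consumed = 1.02016 × (1/2) = 0.510078 mol; remaining = 3.85 − 0.510078 = 3.33992 mol; mass = 3.33992 mol × 32.0 g/mol = 106.9 g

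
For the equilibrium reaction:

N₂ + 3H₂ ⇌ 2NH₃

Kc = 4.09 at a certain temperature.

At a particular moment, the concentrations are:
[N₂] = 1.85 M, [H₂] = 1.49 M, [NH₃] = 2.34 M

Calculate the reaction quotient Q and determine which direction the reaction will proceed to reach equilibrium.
Q = 0.895, Q < K, reaction proceeds forward (toward products)

Q = ([NH₃]^2) / ([N₂] × [H₂]^3)
  = ((2.34)^2) / ((1.85)·(1.49)^3) = 5.4756/6.1197 = 0.8947
Since Q = 0.8947 < Kc = 4.09, the reaction proceeds forward (toward products) to reach equilibrium.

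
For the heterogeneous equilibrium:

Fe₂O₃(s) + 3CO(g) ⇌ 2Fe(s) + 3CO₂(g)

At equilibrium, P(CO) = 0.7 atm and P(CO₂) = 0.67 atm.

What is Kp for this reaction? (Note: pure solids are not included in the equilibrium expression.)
K_p = 0.877

Solids (Fe₂O₃, Fe) are excluded.
Kp = P(CO₂)³/P(CO)³ = (0.67)³/(0.7)³ = 0.3008/0.343 = 0.877.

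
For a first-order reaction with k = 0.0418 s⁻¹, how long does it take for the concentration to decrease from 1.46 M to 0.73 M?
16.58 s

From ln[A] = ln[A]₀ - k·t: t = ln([A]₀/[A])/k = ln(1.46/0.73)/0.0418 = ln(2.0000)/0.0418 = 0.6931/0.0418 = 16.58 s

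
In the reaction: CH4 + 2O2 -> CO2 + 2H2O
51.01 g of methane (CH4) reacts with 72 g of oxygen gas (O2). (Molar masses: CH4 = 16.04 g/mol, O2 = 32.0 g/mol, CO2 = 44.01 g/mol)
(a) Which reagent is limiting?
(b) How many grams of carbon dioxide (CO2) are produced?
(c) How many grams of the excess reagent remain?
(a) O2, (b) 49.51 g, (c) 32.96 g

Moles of CH4 = 51.01 g ÷ 16.04 g/mol = 3.18017 mol
Moles of O2 = 72 g ÷ 32.0 g/mol = 2.25 mol
Moles ÷ coefficient: CH4: 3.18017/1 = 3.18, O2: 2.25/2 = 1.125
(a) O2 has the smaller value, so O2 is the limiting reagent.
(b) Moles of CO2 = 2.25 mol O2 × (1/2) = 1.125 mol; mass = 1.125 mol × 44.01 g/mol = 49.51 g
(c) CH4 consumed = 2.25 × (1/2) = 1.125 mol; remaining = 3.18017 − 1.125 = 2.05517 mol; mass = 2.05517 mol × 16.04 g/mol = 32.96 g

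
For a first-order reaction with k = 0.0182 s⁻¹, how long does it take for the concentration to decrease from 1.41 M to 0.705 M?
38.09 s

From ln[A] = ln[A]₀ - k·t: t = ln([A]₀/[A])/k = ln(1.41/0.705)/0.0182 = ln(2.0000)/0.0182 = 0.6931/0.0182 = 38.09 s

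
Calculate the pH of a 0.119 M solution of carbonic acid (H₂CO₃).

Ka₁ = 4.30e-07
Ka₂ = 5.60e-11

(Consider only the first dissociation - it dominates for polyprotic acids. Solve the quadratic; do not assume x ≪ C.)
pH = 3.65

x² + Ka₁·x − Ka₁·C = 0 with Ka₁ = 4.30e-07, C = 0.119.
x = (−Ka₁ + √(Ka₁² + 4·Ka₁·C))/2 = 2.2599e-04 M, so pH = 3.65.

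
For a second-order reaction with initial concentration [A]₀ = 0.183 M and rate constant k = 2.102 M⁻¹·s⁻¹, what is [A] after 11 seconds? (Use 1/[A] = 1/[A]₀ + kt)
0.0350 M

1/[A] = 1/[A]₀ + k·t = 1/0.183 + (2.102)·(11) = 5.4645 + 23.1220 = 28.5865
[A] = 1/28.5865 = 0.0350 M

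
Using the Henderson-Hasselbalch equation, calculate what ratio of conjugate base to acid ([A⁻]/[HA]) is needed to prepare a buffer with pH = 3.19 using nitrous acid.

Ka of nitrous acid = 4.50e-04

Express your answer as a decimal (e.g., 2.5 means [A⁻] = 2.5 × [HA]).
[A⁻]/[HA] = 0.697

pKa = −log(4.50e-04) = 3.3468. pH = pKa + log([A⁻]/[HA]). 3.19 = 3.3468 + log(ratio). log(ratio) = 3.19 − 3.3468 = -0.1568. ratio = 10^(-0.1568) = 0.697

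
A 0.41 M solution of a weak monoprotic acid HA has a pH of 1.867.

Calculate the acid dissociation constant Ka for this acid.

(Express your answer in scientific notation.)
K_a = 4.65e-04

[H⁺] = 10^(−pH) = 10^(−1.867) = 1.358e-02 M. For HA ⇌ H⁺ + A⁻, Ka = x²/(C − x) = (1.358e-02)²/(0.41 − 1.358e-02) = 4.65e-04.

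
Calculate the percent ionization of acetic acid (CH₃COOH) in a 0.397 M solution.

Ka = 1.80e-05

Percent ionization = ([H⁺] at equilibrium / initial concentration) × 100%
Percent ionization = 0.671%

Let x = [H⁺]. Ka = x²/(C - x) ⇒ x² + (1.80e-05)x - (1.80e-05)(0.397) = 0. x = 2.6642e-03. Percent = (2.6642e-03/0.397) × 100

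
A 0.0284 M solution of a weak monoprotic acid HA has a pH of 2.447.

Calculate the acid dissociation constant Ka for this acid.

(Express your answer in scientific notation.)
K_a = 5.14e-04

[H⁺] = 10^(−pH) = 10^(−2.447) = 3.573e-03 M. For HA ⇌ H⁺ + A⁻, Ka = x²/(C − x) = (3.573e-03)²/(0.0284 − 3.573e-03) = 5.14e-04.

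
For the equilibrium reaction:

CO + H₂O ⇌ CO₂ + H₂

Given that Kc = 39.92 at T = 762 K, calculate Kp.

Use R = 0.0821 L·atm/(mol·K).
K_p = 39.9200

Δn = (moles gaseous products) − (moles gaseous reactants) = 0
T = 762 K; RT = 0.0821 × 762 = 62.5602
Kp = Kc·(RT)^Δn = 39.92 × (62.5602)^0 = 39.92 × 1 = 39.9200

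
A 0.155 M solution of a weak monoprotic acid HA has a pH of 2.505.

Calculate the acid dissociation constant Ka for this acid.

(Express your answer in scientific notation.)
K_a = 6.43e-05

[H⁺] = 10^(−pH) = 10^(−2.505) = 3.126e-03 M. For HA ⇌ H⁺ + A⁻, Ka = x²/(C − x) = (3.126e-03)²/(0.155 − 3.126e-03) = 6.43e-05.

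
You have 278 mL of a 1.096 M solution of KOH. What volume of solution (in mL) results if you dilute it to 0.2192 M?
Using M₁V₁ = M₂V₂:
1.096 × 278 = 0.2192 × V₂
V₂ = (1.096 × 278) / 0.2192 = 1390 mL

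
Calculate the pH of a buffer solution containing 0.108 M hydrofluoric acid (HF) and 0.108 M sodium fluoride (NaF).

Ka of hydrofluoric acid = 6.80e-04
pH = 3.17

pKa = -log(6.80e-04) = 3.17. pH = pKa + log([A⁻]/[HA]) = 3.17 + log(0.108/0.108)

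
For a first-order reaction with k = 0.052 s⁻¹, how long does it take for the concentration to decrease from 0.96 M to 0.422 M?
15.81 s

From ln[A] = ln[A]₀ - k·t: t = ln([A]₀/[A])/k = ln(0.96/0.422)/0.052 = ln(2.2749)/0.052 = 0.8219/0.052 = 15.81 s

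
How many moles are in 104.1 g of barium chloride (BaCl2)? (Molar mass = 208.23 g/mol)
Moles = 104.1 g ÷ 208.23 g/mol = 0.4999 mol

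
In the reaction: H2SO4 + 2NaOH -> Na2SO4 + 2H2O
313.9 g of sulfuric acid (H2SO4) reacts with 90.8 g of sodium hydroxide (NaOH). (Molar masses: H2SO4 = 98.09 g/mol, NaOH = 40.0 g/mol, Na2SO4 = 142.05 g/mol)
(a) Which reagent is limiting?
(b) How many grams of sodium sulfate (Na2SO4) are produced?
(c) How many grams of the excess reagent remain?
(a) NaOH, (b) 161.2 g, (c) 202.6 g

Moles of H2SO4 = 313.9 g ÷ 98.09 g/mol = 3.20012 mol
Moles of NaOH = 90.8 g ÷ 40.0 g/mol = 2.27 mol
Moles ÷ coefficient: H2SO4: 3.20012/1 = 3.2, NaOH: 2.27/2 = 1.135
(a) NaOH has the smaller value, so NaOH is the limiting reagent.
(b) Moles of Na2SO4 = 2.27 mol NaOH × (1/2) = 1.135 mol; mass = 1.135 mol × 142.05 g/mol = 161.2 g
(c) H2SO4 consumed = 2.27 × (1/2) = 1.135 mol; remaining = 3.20012 − 1.135 = 2.06512 mol; mass = 2.06512 mol × 98.09 g/mol = 202.6 g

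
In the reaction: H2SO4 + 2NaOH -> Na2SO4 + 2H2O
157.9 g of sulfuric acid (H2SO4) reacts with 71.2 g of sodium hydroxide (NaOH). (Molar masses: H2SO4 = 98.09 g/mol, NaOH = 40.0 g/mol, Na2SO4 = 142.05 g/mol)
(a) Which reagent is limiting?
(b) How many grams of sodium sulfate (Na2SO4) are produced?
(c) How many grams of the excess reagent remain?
(a) NaOH, (b) 126.4 g, (c) 70.6 g

Moles of H2SO4 = 157.9 g ÷ 98.09 g/mol = 1.60975 mol
Moles of NaOH = 71.2 g ÷ 40.0 g/mol = 1.78 mol
Moles ÷ coefficient: H2SO4: 1.60975/1 = 1.61, NaOH: 1.78/2 = 0.89
(a) NaOH has the smaller value, so NaOH is the limiting reagent.
(b) Moles of Na2SO4 = 1.78 mol NaOH × (1/2) = 0.89 mol; mass = 0.89 mol × 142.05 g/mol = 126.4 g
(c) H2SO4 consumed = 1.78 × (1/2) = 0.89 mol; remaining = 1.60975 − 0.89 = 0.719746 mol; mass = 0.719746 mol × 98.09 g/mol = 70.6 g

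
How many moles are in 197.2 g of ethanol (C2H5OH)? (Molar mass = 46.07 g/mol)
Moles = 197.2 g ÷ 46.07 g/mol = 4.28 mol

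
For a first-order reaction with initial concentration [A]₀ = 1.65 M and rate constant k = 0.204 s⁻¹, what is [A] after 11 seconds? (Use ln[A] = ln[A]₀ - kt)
0.1750 M

ln[A] = ln[A]₀ - k·t = ln(1.65) - (0.204)·(11) = 0.5008 - 2.2440 = -1.7432
[A] = e^(-1.7432) = 0.1750 M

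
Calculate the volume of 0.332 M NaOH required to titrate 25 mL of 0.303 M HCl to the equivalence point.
V_{base} = 22.8 mL

At equivalence: moles acid = moles base.
moles HCl = 0.303 M × 0.025 L = 0.007575 mol
V_NaOH = 0.007575 mol ÷ 0.332 M = 0.02282 L = 22.8 mL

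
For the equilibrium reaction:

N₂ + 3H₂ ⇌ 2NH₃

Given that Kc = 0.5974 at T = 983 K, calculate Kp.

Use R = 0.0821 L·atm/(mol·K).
K_p = 9.17e-05

Δn = (moles gaseous products) − (moles gaseous reactants) = -2
T = 983 K; RT = 0.0821 × 983 = 80.7043
Kp = Kc·(RT)^Δn = 0.5974 × (80.7043)^-2 = 0.5974 × 0.000153535 = 9.17e-05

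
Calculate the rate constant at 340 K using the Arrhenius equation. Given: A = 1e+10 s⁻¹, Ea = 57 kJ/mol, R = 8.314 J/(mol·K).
1.75e+01 s⁻¹

k = A·exp(-Ea/(R·T)) = 1e+10·exp(-57000/(8.314·340)) = 1e+10·exp(-20.1644) = 1e+10·1.7486e-09 = 1.75e+01 s⁻¹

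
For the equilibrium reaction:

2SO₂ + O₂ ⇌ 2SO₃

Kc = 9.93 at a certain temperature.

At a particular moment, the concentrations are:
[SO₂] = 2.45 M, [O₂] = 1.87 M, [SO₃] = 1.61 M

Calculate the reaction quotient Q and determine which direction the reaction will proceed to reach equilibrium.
Q = 0.231, Q < K, reaction proceeds forward (toward products)

Q = ([SO₃]^2) / ([SO₂]^2 × [O₂])
  = ((1.61)^2) / ((2.45)^2·(1.87)) = 2.5921/11.225 = 0.2309
Since Q = 0.2309 < Kc = 9.93, the reaction proceeds forward (toward products) to reach equilibrium.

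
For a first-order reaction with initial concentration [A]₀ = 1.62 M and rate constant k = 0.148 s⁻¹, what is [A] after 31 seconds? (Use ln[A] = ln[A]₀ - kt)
0.0165 M

ln[A] = ln[A]₀ - k·t = ln(1.62) - (0.148)·(31) = 0.4824 - 4.5880 = -4.1056
[A] = e^(-4.1056) = 0.0165 M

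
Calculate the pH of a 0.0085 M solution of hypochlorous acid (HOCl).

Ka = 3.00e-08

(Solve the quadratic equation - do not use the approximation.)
pH = 4.80

x² + Ka×x - Ka×C = 0. Using quadratic formula: [H⁺] = 1.5954e-05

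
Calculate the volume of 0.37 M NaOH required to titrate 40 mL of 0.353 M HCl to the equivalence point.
V_{base} = 38.2 mL

At equivalence: moles acid = moles base.
moles HCl = 0.353 M × 0.04 L = 0.01412 mol
V_NaOH = 0.01412 mol ÷ 0.37 M = 0.03816 L = 38.2 mL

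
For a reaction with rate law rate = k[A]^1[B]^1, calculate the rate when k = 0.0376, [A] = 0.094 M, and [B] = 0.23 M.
0.0008129 M/s

rate = k·[A]^1·[B]^1 = 0.0376·(0.094)^1·(0.23)^1 = 0.0376·0.094·0.23 = 0.0008129 M/s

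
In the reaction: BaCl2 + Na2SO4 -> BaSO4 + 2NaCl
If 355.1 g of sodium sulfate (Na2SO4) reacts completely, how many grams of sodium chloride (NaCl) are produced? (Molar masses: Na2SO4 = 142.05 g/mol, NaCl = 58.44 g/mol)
Moles of Na2SO4 = 355.1 g ÷ 142.05 g/mol = 2.49982 mol
Mole ratio: 2 mol NaCl / 1 mol Na2SO4
Moles of NaCl = 2.49982 × (2/1) = 4.99965 mol
Mass of NaCl = 4.99965 mol × 58.44 g/mol = 292.2 g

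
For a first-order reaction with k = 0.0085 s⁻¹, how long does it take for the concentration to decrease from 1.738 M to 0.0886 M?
350.16 s

From ln[A] = ln[A]₀ - k·t: t = ln([A]₀/[A])/k = ln(1.738/0.0886)/0.0085 = ln(19.6163)/0.0085 = 2.9764/0.0085 = 350.16 s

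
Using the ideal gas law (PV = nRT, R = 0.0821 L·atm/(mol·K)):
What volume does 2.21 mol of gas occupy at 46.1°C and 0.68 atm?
T = 46.1°C + 273.15 = 319.25 K
V = nRT/P = (2.21 × 0.0821 × 319.25) / 0.68
V = 85.18 L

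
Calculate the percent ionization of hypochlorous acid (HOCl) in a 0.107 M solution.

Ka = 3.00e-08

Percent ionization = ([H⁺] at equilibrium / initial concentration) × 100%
Percent ionization = 0.0529%

Let x = [H⁺]. Ka = x²/(C - x) ⇒ x² + (3.00e-08)x - (3.00e-08)(0.107) = 0. x = 5.6642e-05. Percent = (5.6642e-05/0.107) × 100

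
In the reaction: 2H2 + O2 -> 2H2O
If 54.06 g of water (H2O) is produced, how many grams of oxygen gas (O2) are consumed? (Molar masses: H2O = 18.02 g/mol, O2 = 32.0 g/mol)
Moles of H2O = 54.06 g ÷ 18.02 g/mol = 3 mol
Mole ratio: 1 mol O2 / 2 mol H2O
Moles of O2 = 3 × (1/2) = 1.5 mol
Mass of O2 = 1.5 mol × 32.0 g/mol = 48 g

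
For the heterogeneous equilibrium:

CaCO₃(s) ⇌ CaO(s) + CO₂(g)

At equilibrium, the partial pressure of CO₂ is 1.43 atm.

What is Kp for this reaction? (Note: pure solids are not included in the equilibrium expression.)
K_p = 1.43

Solids (CaCO₃, CaO) have activity 1 and are excluded.
Kp = P(CO₂) = 1.43.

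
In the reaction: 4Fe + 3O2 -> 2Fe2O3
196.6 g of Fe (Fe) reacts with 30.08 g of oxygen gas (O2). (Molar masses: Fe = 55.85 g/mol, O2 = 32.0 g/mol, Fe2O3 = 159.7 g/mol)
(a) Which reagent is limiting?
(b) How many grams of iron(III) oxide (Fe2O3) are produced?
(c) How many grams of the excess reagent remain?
(a) O2, (b) 100.1 g, (c) 126.6 g

Moles of Fe = 196.6 g ÷ 55.85 g/mol = 3.52014 mol
Moles of O2 = 30.08 g ÷ 32.0 g/mol = 0.94 mol
Moles ÷ coefficient: Fe: 3.52014/4 = 0.88, O2: 0.94/3 = 0.3133
(a) O2 has the smaller value, so O2 is the limiting reagent.
(b) Moles of Fe2O3 = 0.94 mol O2 × (2/3) = 0.626667 mol; mass = 0.626667 mol × 159.7 g/mol = 100.1 g
(c) Fe consumed = 0.94 × (4/3) = 1.25333 mol; remaining = 3.52014 − 1.25333 = 2.26681 mol; mass = 2.26681 mol × 55.85 g/mol = 126.6 g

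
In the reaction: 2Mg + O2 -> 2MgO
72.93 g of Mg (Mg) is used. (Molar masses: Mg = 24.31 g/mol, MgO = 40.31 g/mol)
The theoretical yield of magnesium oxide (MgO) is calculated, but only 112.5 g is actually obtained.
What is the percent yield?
Moles of Mg = 72.93 g ÷ 24.31 g/mol = 3 mol
Mole ratio: 2 mol MgO / 2 mol Mg
Moles of MgO = 3 × (2/2) = 3 mol
Theoretical yield = 3 mol × 40.31 g/mol = 120.93 g
Actual yield = 112.5 g
Percent yield = (112.5 / 120.93) × 100% = 93.0%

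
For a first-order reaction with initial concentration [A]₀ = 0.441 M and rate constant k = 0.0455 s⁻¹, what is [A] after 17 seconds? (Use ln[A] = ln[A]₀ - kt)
0.2035 M

ln[A] = ln[A]₀ - k·t = ln(0.441) - (0.0455)·(17) = -0.8187 - 0.7735 = -1.5922
[A] = e^(-1.5922) = 0.2035 M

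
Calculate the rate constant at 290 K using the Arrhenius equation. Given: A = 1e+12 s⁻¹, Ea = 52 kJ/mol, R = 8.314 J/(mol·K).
4.30e+02 s⁻¹

k = A·exp(-Ea/(R·T)) = 1e+12·exp(-52000/(8.314·290)) = 1e+12·exp(-21.5673) = 1e+12·4.2998e-10 = 4.30e+02 s⁻¹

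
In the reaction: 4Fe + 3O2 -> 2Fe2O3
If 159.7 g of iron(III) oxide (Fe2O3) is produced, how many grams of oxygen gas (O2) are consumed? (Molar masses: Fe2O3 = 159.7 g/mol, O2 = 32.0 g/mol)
Moles of Fe2O3 = 159.7 g ÷ 159.7 g/mol = 1 mol
Mole ratio: 3 mol O2 / 2 mol Fe2O3
Moles of O2 = 1 × (3/2) = 1.5 mol
Mass of O2 = 1.5 mol × 32.0 g/mol = 48 g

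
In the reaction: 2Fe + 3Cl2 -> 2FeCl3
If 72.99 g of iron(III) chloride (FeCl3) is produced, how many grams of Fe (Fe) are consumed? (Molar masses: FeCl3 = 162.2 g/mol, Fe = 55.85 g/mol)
Moles of FeCl3 = 72.99 g ÷ 162.2 g/mol = 0.45 mol
Mole ratio: 2 mol Fe / 2 mol FeCl3
Moles of Fe = 0.45 × (2/2) = 0.45 mol
Mass of Fe = 0.45 mol × 55.85 g/mol = 25.13 g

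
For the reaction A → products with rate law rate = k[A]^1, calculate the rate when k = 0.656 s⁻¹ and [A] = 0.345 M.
0.2263 M/s

rate = k·[A]^1 = 0.656·(0.345)^1 = 0.656·0.345 = 0.2263 M/s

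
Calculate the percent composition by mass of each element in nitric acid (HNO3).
H: 1.60%, N: 22.23%, O: 76.17%

Molar mass of HNO3 = 63.02 g/mol
% H = (1 × 1.008) / 63.02 × 100% = 1.008 / 63.02 × 100% = 1.60%
% N = (1 × 14.01) / 63.02 × 100% = 14.01 / 63.02 × 100% = 22.23%
% O = (3 × 16.0) / 63.02 × 100% = 48 / 63.02 × 100% = 76.17%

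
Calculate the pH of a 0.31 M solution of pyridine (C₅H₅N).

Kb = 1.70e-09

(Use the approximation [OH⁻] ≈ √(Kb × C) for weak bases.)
pH = 9.36

[OH⁻] = √(Kb × C) = √(1.70e-09 × 0.31) = 2.2956e-05. pOH = 4.64, pH = 14 - pOH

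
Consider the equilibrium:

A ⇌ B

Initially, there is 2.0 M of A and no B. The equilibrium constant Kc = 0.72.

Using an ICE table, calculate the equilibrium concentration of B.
[B] = 0.837 M

ICE: [A] = 2.0 − x, [B] = x.
Kc = x/(2.0 − x) = 0.72 ⇒ x = 0.72·2.0/(1 + 0.72) = 1.44/1.72 = 0.8372.
[B] = x = 0.837 M.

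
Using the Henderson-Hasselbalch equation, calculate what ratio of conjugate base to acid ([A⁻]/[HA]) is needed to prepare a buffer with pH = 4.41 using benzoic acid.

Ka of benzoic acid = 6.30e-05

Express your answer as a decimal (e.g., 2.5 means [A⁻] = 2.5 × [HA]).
[A⁻]/[HA] = 1.619

pKa = −log(6.30e-05) = 4.2007. pH = pKa + log([A⁻]/[HA]). 4.41 = 4.2007 + log(ratio). log(ratio) = 4.41 − 4.2007 = 0.2093. ratio = 10^(0.2093) = 1.619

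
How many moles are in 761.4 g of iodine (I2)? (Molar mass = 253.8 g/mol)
Moles = 761.4 g ÷ 253.8 g/mol = 3 mol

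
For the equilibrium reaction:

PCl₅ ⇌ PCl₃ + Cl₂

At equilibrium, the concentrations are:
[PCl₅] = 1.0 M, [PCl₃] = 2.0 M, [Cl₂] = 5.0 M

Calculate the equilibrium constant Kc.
K_c = 10.0000

Kc = ([PCl₃] × [Cl₂]) / ([PCl₅])
   = ((2.0)·(5.0)) / ((1.0))
   = 10 / 1 = 10.0000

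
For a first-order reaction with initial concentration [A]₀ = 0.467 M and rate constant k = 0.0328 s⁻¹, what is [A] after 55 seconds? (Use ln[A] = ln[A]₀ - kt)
0.0769 M

ln[A] = ln[A]₀ - k·t = ln(0.467) - (0.0328)·(55) = -0.7614 - 1.8040 = -2.5654
[A] = e^(-2.5654) = 0.0769 M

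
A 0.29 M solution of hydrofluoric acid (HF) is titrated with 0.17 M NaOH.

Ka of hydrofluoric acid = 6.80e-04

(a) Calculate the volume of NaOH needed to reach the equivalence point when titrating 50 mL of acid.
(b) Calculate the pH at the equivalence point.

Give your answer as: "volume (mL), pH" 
V = 85.3 mL, pH = 8.10

(a) At equivalence: moles acid = moles base.
moles acid = 0.29 × 0.05 = 0.0145 mol; V_NaOH = 0.0145/0.17 = 0.08529 L = 85.3 mL.
(b) At equivalence, all acid → conjugate base A⁻ at [A⁻] = 0.0145/0.1353 = 0.1072 M.
Kb = Kw/Ka = 1.0e-14/6.80e-04 = 1.471e-11; [OH⁻] = √(Kb·[A⁻]) = 1.255e-06; pOH = 5.90; pH = 14 − pOH = 8.10.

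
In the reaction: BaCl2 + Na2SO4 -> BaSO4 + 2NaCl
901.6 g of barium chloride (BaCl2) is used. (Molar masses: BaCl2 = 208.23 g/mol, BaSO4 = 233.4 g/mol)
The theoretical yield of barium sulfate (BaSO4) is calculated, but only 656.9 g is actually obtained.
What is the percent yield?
Moles of BaCl2 = 901.6 g ÷ 208.23 g/mol = 4.32983 mol
Mole ratio: 1 mol BaSO4 / 1 mol BaCl2
Moles of BaSO4 = 4.32983 × (1/1) = 4.32983 mol
Theoretical yield = 4.32983 mol × 233.4 g/mol = 1010.6 g
Actual yield = 656.9 g
Percent yield = (656.9 / 1010.6) × 100% = 65.0%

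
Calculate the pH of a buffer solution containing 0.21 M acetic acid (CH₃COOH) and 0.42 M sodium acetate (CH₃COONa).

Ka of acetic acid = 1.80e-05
pH = 5.05

pKa = -log(1.80e-05) = 4.74. pH = pKa + log([A⁻]/[HA]) = 4.74 + log(0.42/0.21)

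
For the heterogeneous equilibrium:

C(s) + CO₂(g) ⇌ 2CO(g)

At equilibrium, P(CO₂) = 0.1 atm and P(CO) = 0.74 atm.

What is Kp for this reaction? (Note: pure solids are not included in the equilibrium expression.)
K_p = 5.476

Solid C is excluded.
Kp = P(CO)²/P(CO₂) = (0.74)²/0.1 = 0.5476/0.1 = 5.476.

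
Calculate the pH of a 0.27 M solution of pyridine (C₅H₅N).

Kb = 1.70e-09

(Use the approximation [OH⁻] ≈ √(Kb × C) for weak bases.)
pH = 9.33

[OH⁻] = √(Kb × C) = √(1.70e-09 × 0.27) = 2.1424e-05. pOH = 4.67, pH = 14 - pOH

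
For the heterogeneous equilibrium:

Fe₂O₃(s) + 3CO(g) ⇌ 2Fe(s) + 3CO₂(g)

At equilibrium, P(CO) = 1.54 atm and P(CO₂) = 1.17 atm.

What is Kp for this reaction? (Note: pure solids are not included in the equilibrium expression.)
K_p = 0.439

Solids (Fe₂O₃, Fe) are excluded.
Kp = P(CO₂)³/P(CO)³ = (1.17)³/(1.54)³ = 1.602/3.652 = 0.439.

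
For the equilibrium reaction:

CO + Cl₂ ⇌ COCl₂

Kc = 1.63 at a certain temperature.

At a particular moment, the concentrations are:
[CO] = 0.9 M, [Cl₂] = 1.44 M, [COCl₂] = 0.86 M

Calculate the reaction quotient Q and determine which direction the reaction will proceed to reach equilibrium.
Q = 0.664, Q < K, reaction proceeds forward (toward products)

Q = ([COCl₂]) / ([CO] × [Cl₂])
  = ((0.86)) / ((0.9)·(1.44)) = 0.86/1.296 = 0.6636
Since Q = 0.6636 < Kc = 1.63, the reaction proceeds forward (toward products) to reach equilibrium.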